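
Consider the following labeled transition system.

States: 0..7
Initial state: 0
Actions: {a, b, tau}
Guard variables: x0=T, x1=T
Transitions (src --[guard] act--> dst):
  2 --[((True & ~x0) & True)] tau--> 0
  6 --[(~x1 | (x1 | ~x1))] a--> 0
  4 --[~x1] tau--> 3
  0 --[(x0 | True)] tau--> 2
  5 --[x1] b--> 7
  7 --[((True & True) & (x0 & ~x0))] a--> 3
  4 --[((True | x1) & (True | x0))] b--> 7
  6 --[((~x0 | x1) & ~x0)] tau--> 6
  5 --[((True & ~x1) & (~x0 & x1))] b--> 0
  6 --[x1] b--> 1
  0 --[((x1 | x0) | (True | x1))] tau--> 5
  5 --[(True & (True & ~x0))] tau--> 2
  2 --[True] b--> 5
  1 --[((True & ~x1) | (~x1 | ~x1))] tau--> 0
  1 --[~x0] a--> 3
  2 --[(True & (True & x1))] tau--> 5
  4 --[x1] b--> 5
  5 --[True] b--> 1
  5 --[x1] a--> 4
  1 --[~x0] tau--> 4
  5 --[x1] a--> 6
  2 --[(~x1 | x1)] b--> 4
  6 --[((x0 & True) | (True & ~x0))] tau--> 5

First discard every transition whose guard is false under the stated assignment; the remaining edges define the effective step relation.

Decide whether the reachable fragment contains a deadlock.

Answer: DEADLOCK at state 1

Analysis:
Reachable = {0,1,2,4,5,6,7}
  0: tau→2  tau→5  [2 exit(s)]
  1: ∅  [STUCK]
  2: b→4  b→5  tau→5  [3 exit(s)]
  4: b→5  b→7  [2 exit(s)]
  5: a→4  a→6  b→1  b→7  [4 exit(s)]
  6: a→0  b→1  tau→5  [3 exit(s)]
  7: ∅  [STUCK]
trace reaching 1: tau·b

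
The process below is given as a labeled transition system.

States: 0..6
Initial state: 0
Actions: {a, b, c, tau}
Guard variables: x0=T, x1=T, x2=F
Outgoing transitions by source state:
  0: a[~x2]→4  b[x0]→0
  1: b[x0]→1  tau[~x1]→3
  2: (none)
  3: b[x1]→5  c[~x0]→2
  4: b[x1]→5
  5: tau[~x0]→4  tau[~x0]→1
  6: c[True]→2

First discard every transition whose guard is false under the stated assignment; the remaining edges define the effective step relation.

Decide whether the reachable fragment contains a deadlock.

Reachable = {0,4,5}
  0: a→4  b→0  [2 exit(s)]
  4: b→5  [1 exit(s)]
  5: ∅  [no exit]
trace reaching 5: a·b

Answer: DEADLOCK at state 5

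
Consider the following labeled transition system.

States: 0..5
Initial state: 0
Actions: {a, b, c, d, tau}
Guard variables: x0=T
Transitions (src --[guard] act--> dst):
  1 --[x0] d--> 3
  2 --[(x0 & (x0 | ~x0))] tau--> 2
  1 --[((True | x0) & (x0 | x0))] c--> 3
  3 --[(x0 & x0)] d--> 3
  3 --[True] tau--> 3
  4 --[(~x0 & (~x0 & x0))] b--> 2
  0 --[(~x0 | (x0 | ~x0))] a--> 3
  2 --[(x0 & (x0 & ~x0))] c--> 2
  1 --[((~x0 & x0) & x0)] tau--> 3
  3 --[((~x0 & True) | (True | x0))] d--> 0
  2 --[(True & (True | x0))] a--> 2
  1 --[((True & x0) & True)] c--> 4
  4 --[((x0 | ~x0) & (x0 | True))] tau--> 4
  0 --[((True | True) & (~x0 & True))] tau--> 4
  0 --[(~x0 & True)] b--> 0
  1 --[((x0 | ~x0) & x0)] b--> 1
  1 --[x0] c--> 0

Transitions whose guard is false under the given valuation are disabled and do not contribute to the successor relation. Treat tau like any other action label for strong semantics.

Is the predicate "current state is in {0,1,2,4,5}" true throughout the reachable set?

Safe = {0,1,2,4,5}
Reach set: {0,3}
  0: safe
  3: VIOLATES
counterexample path to 3: a

Answer: INVARIANT VIOLATED at state 3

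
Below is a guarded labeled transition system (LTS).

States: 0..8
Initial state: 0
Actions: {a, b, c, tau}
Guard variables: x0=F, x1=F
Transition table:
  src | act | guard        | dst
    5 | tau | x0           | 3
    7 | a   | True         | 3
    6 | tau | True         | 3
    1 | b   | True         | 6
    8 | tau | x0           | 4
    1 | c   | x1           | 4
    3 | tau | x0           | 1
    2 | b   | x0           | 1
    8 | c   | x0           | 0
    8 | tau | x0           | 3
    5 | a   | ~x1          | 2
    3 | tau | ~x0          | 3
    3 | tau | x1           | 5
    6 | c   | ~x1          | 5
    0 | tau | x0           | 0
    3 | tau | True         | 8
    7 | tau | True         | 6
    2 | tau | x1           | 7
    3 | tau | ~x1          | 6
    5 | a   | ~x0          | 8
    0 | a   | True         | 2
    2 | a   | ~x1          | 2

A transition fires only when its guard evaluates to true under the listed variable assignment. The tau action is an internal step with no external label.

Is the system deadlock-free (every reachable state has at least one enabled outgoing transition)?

R = {0,2}
  0: a→2  [deg 1]
  2: a→2  [deg 1]

Answer: DEADLOCK-FREE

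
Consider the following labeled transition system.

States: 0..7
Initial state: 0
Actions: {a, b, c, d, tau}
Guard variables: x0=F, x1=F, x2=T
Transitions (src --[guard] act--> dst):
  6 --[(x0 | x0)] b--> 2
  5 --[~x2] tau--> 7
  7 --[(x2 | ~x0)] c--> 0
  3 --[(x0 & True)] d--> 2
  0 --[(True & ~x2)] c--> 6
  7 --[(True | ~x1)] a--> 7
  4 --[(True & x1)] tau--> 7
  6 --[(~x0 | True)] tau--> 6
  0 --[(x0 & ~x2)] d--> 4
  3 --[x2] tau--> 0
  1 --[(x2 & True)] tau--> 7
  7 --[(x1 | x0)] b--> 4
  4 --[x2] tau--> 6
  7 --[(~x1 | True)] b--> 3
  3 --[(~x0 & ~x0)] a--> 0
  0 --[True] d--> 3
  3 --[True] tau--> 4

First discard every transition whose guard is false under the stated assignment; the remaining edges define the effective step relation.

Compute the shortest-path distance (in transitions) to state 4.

Layered search for 4:
  Layer 0: {0}
  Layer 1: {3}
  Layer 2: {4}
first hit 4 at d=2 via d·tau

Answer: 2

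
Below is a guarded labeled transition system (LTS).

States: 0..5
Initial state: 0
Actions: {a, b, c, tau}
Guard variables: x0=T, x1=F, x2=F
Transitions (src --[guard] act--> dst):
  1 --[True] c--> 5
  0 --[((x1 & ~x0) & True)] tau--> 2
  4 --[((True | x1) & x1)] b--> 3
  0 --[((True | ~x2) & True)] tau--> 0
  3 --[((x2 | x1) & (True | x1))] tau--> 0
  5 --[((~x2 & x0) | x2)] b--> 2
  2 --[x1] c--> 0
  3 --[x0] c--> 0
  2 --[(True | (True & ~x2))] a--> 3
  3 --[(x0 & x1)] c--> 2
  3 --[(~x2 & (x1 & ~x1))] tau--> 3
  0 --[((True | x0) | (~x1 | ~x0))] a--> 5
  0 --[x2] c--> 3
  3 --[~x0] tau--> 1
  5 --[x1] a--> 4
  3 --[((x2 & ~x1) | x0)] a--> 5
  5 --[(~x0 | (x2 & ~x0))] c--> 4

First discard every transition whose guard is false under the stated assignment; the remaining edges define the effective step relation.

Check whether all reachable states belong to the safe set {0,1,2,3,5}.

Allowed set {0,1,2,3,5}
R = {0,2,3,5}
  0: ✓
  2: ✓
  3: ✓
  5: ✓

Answer: INVARIANT HOLDS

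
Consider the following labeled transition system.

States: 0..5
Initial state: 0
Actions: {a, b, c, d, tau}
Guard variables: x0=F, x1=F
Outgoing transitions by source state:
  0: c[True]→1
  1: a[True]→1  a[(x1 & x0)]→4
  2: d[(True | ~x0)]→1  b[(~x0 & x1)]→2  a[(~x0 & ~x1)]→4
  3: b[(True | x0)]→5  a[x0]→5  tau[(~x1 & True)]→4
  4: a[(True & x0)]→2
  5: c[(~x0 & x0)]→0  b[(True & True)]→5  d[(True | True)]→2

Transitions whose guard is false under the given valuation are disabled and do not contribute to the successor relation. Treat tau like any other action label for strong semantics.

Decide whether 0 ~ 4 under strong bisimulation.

Bisimulation quotient by refinement:
  round 0: {{0,1,2,3,4,5}}
  round 1: {{0},{1},{2},{3},{4},{5}}
Fixed point at round 2; 6 class(es).
class of 0: {0}; class of 4: {4}

Answer: NOT BISIMILAR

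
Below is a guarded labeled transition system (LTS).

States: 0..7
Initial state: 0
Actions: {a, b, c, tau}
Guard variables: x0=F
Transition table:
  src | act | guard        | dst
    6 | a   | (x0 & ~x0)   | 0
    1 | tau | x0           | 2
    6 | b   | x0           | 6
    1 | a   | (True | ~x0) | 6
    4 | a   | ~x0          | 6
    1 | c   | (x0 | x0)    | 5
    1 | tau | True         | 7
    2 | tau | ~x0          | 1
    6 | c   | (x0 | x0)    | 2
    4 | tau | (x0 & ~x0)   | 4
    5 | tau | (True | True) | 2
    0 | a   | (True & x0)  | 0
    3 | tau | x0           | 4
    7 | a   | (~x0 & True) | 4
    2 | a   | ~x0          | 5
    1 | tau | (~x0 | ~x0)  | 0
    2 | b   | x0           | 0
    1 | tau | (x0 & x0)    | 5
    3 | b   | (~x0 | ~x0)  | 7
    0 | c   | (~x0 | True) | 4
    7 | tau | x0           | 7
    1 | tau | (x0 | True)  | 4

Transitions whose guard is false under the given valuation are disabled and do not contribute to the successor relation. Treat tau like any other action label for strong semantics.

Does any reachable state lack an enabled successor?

R = {0,4,6}
  0: c→4  [1 out]
  4: a→6  [1 out]
  6: ∅  [no exit]
witness 6: c·a

Answer: DEADLOCK at state 6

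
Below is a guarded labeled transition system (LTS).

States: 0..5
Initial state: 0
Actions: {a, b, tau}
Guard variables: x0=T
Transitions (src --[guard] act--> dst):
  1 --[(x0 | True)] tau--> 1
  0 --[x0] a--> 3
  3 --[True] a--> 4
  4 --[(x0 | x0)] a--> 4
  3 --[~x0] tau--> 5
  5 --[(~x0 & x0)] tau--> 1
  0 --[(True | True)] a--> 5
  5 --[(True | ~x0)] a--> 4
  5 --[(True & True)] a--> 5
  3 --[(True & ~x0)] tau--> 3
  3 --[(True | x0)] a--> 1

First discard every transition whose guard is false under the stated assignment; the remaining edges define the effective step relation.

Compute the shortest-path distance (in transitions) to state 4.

Answer: 2

Trace:
Layered search for 4:
  Layer 0: {0}
  Layer 1: {3,5}
  Layer 2: {1,4}
4 enters at depth 2; path a·a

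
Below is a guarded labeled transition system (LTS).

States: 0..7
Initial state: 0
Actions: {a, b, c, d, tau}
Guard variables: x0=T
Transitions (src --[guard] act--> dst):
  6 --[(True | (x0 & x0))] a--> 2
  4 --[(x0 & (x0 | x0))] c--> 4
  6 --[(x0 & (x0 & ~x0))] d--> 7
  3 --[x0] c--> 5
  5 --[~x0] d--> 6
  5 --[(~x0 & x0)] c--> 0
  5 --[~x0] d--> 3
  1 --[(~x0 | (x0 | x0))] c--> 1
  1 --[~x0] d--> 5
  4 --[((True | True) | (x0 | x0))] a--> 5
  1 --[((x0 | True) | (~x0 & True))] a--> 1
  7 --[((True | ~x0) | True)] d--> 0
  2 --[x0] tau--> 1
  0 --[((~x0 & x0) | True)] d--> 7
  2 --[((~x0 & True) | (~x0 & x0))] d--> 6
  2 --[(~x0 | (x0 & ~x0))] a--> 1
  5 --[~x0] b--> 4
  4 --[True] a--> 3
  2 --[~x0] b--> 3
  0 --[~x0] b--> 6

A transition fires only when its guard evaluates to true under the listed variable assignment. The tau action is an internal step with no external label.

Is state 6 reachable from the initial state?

10 transition(s) survive guard evaluation.
depth 0: {0}
depth 1: {7}  cumulative {0,7}
R = {0,7}

Answer: UNREACHABLE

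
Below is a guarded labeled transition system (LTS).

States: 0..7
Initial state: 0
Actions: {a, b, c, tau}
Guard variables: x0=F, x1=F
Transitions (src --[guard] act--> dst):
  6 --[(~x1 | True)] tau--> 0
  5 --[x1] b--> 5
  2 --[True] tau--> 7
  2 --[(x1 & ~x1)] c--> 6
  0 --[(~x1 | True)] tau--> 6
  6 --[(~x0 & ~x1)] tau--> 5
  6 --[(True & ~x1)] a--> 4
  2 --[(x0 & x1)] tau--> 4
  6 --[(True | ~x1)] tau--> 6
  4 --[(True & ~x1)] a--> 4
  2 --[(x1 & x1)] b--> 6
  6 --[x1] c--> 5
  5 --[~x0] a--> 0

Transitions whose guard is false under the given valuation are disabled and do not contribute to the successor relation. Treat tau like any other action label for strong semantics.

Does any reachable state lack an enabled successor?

Answer: DEADLOCK-FREE

Working:
R = {0,4,5,6}
  0: tau→6  [1 exit(s)]
  4: a→4  [1 exit(s)]
  5: a→0  [1 exit(s)]
  6: a→4  tau→0  tau→5  tau→6  [4 exit(s)]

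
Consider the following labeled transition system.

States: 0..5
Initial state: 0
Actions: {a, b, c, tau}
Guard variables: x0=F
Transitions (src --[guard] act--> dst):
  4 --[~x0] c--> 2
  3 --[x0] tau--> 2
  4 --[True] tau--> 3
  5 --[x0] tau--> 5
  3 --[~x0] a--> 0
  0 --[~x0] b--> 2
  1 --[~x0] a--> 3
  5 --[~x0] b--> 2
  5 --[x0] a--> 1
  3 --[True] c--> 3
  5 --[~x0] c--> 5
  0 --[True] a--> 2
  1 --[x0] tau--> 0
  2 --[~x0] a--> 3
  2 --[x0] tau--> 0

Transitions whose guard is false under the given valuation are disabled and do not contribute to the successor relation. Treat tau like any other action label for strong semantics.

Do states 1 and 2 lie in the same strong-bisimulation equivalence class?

Bisimulation quotient by refinement:
  P[0] = {{0,1,2,3,4,5}}
  P[1] = {{0},{1,2},{3},{4},{5}}
Fixed point at round 2; 5 class(es).
1∈{1,2}, 2∈{1,2}

Answer: BISIMILAR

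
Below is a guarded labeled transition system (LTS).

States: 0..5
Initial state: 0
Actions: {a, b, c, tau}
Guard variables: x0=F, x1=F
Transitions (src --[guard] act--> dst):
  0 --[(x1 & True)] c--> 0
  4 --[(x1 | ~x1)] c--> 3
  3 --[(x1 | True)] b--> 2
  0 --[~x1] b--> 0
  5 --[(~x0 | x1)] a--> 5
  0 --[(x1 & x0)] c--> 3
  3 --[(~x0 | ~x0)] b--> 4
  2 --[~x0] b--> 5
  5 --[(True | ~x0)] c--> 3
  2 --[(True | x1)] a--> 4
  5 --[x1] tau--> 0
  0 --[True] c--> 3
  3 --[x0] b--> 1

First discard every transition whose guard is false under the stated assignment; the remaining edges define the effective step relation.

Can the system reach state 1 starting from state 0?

Answer: UNREACHABLE

Analysis:
After dropping false guards: 9 live edges.
L0 = {0}
L1 = {3}  now seen {0,3}
L2 = {2,4}  now seen {0,2,3,4}
L3 = {5}  now seen {0,2,3,4,5}
R = {0,2,3,4,5}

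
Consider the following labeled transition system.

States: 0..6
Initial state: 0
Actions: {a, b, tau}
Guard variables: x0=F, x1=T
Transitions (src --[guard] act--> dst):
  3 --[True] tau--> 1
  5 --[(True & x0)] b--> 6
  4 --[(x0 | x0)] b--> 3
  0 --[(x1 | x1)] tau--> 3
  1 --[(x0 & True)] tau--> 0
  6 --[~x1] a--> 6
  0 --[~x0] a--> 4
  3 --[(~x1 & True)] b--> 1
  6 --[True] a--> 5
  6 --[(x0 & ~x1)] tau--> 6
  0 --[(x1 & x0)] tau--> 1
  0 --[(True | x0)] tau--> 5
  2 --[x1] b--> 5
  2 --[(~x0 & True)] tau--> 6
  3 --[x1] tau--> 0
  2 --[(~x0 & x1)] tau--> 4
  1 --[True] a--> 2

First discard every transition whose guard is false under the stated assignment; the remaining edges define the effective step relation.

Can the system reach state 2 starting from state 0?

Answer: REACHABLE

Trace:
After dropping false guards: 10 live edges.
Layer 0: {0}
Layer 1: {3,4,5}  cumulative {0,3,4,5}
Layer 2: {1}  cumulative {0,1,3,4,5}
Layer 3: {2}  cumulative {0,1,2,3,4,5}
Layer 4: {6}  cumulative {0,1,2,3,4,5,6}
R = {0,1,2,3,4,5,6}
witness 2: tau·tau·a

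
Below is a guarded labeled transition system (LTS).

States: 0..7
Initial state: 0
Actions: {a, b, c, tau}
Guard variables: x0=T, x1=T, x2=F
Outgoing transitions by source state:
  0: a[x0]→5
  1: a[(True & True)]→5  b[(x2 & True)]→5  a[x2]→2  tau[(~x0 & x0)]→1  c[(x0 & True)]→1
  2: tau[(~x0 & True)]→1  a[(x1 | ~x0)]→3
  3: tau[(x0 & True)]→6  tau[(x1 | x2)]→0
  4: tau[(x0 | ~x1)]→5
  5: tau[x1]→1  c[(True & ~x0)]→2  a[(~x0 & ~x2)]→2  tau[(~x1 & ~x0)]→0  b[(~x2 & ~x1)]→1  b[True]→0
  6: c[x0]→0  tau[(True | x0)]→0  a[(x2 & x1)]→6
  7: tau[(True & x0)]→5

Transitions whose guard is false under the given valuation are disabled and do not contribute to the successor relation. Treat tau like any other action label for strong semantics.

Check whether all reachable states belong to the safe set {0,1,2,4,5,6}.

Inv-set: {0,1,2,4,5,6}
Reach set: {0,1,5}
  0: ✓
  1: ✓
  5: ✓

Answer: INVARIANT HOLDS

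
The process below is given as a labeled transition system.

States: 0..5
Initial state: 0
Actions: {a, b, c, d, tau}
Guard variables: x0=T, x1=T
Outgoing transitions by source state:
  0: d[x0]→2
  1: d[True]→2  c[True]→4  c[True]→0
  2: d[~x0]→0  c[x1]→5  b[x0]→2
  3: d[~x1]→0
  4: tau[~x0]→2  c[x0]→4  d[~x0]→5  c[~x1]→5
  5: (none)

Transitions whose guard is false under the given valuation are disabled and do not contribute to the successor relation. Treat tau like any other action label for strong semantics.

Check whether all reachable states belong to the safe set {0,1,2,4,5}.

Allowed set {0,1,2,4,5}
R = {0,2,5}
  0: ✓
  2: ✓
  5: ✓

Answer: INVARIANT HOLDS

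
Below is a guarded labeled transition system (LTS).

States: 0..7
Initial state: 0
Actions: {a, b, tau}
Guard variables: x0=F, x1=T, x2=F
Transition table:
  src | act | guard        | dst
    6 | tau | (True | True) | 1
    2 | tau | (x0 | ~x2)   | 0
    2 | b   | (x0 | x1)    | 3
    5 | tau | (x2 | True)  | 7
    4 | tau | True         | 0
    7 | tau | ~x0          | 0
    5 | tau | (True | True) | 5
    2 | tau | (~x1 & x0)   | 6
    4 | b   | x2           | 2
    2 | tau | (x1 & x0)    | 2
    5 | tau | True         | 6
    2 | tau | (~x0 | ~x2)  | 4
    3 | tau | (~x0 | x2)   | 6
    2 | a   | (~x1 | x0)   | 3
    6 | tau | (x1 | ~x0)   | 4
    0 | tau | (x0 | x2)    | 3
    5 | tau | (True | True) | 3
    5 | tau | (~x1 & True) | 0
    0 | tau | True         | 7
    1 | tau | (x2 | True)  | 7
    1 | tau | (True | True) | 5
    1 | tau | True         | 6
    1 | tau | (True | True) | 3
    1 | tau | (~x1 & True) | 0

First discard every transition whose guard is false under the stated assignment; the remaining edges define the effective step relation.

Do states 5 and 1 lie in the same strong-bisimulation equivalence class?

Bisimulation quotient by refinement:
  P[0] = {{0,1,2,3,4,5,6,7}}
  P[1] = {{0,1,3,4,5,6,7},{2}}
Fixed point at round 2; 2 class(es).
5∈{0,1,3,4,5,6,7}, 1∈{0,1,3,4,5,6,7}

Answer: BISIMILAR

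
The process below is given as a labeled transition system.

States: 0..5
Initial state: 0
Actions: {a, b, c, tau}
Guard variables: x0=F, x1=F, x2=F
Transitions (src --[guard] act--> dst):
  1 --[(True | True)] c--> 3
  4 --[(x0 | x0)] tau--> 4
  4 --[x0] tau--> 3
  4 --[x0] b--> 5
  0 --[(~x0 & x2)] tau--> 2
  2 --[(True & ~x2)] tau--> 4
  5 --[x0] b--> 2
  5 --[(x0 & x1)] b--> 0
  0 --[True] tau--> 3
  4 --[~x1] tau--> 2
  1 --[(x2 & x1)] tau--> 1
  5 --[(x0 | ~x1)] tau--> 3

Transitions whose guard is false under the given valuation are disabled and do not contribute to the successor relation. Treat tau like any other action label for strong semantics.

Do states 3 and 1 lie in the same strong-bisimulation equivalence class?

Compute ~ classes (split until stable):
  round 0: {{0,1,2,3,4,5}}
  round 1: {{0,2,4,5},{1},{3}}
  round 2: {{0,5},{1},{2,4},{3}}
stable after 3 split(s): 4 block(s)
3∈{3}, 1∈{1}

Answer: NOT BISIMILAR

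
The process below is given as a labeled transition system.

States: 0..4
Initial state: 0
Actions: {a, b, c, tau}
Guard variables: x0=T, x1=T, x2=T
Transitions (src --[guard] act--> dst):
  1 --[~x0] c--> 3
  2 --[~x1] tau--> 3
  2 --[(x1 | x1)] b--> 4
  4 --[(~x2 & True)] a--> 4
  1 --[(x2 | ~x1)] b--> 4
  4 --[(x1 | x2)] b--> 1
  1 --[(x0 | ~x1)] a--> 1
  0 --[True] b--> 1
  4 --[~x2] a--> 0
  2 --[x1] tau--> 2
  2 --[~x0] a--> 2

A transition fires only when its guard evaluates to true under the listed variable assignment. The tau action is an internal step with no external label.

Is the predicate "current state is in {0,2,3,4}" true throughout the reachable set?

Answer: INVARIANT VIOLATED at state 1

Analysis:
Inv-set: {0,2,3,4}
Reachable = {0,1,4}
  0: ok
  1: ✗ unsafe
  4: ok
witness against invariant: b → 1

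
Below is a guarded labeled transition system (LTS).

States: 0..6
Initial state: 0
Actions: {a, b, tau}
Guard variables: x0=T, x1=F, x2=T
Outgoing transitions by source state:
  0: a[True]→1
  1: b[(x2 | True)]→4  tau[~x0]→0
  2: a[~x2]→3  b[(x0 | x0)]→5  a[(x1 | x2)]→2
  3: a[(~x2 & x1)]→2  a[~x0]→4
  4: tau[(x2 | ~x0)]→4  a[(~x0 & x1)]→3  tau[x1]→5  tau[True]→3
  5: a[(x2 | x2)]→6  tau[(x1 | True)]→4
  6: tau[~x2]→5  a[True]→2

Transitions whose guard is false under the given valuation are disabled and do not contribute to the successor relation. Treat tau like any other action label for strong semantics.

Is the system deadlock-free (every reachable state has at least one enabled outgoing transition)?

Answer: DEADLOCK at state 3

Trace:
R = {0,1,3,4}
  0: a→1  [1 exit(s)]
  1: b→4  [1 exit(s)]
  3: ∅  [deadlock]
  4: tau→3  tau→4  [2 exit(s)]
trace reaching 3: a·b·tau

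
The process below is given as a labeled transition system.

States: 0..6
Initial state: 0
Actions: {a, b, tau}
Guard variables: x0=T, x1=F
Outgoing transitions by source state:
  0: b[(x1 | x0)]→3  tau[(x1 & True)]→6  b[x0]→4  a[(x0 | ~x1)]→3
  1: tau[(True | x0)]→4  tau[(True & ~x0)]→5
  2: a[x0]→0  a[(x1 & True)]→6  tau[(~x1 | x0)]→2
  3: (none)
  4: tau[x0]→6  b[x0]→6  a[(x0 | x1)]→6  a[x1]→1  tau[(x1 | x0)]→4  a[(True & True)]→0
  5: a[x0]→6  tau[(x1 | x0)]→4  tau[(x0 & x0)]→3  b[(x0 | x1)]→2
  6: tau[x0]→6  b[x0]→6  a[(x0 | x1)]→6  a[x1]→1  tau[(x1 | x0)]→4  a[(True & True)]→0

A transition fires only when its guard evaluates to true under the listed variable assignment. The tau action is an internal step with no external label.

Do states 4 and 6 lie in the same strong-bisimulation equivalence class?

Refine partition for ~:
  π0 = {{0,1,2,3,4,5,6}}
  π1 = {{0},{1},{2},{3},{4,5,6}}
  π2 = {{0},{1},{2},{3},{4,6},{5}}
6 equivalence class(es) (converged in 3)
[4]={4,6}  [6]={4,6}

Answer: BISIMILAR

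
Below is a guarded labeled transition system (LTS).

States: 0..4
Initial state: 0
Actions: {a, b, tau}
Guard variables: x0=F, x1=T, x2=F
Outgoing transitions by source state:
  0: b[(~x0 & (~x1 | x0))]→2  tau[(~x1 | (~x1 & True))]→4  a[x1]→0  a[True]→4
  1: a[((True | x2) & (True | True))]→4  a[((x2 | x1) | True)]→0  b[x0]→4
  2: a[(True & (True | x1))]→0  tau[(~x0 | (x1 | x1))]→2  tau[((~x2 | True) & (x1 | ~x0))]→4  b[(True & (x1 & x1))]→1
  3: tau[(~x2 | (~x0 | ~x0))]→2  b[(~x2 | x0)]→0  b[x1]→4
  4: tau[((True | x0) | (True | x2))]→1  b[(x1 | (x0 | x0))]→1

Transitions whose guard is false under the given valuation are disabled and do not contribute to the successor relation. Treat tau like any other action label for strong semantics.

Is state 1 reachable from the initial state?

After dropping false guards: 13 live edges.
L0 = {0}
L1 = {4}  total {0,4}
L2 = {1}  total {0,1,4}
R = {0,1,4}
trace reaching 1: a·tau

Answer: REACHABLE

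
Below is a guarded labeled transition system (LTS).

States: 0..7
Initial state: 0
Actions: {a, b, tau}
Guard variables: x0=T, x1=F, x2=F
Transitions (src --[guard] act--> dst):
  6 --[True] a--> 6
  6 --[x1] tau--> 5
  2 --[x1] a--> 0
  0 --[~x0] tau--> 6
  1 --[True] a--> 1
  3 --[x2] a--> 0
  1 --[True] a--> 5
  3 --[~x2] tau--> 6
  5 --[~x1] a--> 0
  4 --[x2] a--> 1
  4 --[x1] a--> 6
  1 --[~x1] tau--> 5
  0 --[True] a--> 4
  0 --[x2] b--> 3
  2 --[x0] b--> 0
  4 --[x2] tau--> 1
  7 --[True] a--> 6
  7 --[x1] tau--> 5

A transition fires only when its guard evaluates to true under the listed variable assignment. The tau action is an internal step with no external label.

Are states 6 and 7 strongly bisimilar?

Bisimulation quotient by refinement:
  round 0: {{0,1,2,3,4,5,6,7}}
  round 1: {{0,5,6,7},{1},{2},{3},{4}}
  round 2: {{0},{1},{2},{3},{4},{5,6,7}}
  round 3: {{0},{1},{2},{3},{4},{5},{6,7}}
7 equivalence class(es) (converged in 4)
6∈{6,7}, 7∈{6,7}

Answer: BISIMILAR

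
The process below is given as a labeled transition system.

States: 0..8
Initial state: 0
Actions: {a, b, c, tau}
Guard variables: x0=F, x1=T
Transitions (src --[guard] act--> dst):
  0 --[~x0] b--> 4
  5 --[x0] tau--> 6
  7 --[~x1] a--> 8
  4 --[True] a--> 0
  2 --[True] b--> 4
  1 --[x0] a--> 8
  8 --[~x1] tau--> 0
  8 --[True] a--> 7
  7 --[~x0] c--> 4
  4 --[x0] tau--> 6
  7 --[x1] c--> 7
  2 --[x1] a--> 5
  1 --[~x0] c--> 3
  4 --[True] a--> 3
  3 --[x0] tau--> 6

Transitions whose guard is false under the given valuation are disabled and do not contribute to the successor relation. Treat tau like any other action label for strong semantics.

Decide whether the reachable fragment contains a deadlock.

Reachable = {0,3,4}
  0: b→4  [1 out]
  3: ∅  [deadlock]
  4: a→0  a→3  [2 out]
Path to 3: b·a

Answer: DEADLOCK at state 3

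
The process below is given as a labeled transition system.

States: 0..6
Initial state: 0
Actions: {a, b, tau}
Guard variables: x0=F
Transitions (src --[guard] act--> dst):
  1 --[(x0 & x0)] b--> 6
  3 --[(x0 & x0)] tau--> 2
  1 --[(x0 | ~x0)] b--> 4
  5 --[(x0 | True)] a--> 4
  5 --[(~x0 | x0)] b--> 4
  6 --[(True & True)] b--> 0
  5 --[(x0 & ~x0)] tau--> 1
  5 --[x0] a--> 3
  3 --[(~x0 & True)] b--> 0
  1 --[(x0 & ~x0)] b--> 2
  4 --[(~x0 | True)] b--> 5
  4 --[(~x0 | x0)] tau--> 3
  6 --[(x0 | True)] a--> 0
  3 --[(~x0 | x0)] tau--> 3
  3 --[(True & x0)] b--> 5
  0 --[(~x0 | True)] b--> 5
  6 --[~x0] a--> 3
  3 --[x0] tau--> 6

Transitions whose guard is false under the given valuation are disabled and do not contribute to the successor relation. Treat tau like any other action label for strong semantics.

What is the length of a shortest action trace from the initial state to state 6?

Layered search for 6:
  Layer 0: {0}
  Layer 1: {5}
  Layer 2: {4}
  Layer 3: {3}
6 never appears.

Answer: UNREACHABLE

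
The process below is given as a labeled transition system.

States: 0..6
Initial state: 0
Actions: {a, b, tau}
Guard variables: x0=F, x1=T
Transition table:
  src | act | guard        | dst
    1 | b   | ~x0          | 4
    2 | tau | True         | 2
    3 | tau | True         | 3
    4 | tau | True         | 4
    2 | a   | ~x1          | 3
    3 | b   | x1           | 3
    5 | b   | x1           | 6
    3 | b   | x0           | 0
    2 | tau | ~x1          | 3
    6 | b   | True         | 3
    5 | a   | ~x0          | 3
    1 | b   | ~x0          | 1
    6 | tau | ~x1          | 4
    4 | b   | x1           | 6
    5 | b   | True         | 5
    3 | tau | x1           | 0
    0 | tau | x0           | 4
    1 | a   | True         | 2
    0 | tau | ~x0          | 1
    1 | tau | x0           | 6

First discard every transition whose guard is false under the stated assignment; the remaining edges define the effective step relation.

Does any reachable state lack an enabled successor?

R = {0,1,2,3,4,6}
  0: tau→1  [deg 1]
  1: a→2  b→1  b→4  [deg 3]
  2: tau→2  [deg 1]
  3: b→3  tau→0  tau→3  [deg 3]
  4: b→6  tau→4  [deg 2]
  6: b→3  [deg 1]

Answer: DEADLOCK-FREE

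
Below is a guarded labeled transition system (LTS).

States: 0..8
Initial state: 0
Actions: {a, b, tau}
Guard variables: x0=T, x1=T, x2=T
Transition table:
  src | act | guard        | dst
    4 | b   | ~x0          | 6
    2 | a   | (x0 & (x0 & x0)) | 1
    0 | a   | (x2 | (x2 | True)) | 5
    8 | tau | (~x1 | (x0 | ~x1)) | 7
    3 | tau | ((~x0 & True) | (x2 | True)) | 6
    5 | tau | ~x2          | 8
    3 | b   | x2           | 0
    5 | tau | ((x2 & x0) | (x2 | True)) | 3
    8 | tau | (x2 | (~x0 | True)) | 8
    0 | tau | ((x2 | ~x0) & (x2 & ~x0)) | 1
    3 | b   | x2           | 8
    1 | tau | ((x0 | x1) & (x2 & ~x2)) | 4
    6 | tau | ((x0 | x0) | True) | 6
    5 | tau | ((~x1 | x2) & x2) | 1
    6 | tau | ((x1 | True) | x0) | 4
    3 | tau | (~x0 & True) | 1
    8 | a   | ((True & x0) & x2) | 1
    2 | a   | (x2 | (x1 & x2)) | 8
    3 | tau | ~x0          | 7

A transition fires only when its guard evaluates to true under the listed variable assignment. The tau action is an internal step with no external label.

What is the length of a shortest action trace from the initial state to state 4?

BFS to 4:
  depth 0: {0}
  depth 1: {5}
  depth 2: {1,3}
  depth 3: {6,8}
  depth 4: {4,7}
4 enters at depth 4; path a·tau·tau·tau

Answer: 4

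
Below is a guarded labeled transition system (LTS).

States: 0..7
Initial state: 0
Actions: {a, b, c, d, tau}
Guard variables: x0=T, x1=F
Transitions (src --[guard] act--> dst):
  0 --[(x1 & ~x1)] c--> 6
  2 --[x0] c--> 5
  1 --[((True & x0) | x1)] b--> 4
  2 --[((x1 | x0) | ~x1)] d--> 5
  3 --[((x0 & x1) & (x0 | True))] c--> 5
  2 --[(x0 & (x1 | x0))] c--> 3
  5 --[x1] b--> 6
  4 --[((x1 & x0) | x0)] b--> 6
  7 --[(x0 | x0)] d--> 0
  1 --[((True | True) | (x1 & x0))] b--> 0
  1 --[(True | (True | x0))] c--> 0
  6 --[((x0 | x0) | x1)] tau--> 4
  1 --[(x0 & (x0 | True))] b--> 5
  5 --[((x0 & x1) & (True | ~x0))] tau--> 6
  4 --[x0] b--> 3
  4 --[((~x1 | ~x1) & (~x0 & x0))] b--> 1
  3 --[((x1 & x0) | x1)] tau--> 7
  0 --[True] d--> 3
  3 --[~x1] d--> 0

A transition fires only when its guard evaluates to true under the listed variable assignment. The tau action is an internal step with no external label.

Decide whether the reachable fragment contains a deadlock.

Answer: DEADLOCK-FREE

Trace:
R = {0,3}
  0: d→3  [1 exit(s)]
  3: d→0  [1 exit(s)]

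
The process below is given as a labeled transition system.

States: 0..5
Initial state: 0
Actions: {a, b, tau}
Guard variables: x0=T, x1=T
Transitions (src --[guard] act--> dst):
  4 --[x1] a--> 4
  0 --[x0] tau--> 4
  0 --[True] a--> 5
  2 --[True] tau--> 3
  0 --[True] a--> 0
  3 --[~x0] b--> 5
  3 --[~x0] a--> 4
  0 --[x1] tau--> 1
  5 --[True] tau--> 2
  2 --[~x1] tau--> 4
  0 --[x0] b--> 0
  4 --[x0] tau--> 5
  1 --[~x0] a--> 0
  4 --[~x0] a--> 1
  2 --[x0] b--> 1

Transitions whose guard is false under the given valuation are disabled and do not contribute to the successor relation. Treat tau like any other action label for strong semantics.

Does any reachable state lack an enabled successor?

R = {0,1,2,3,4,5}
  0: a→0  a→5  b→0  tau→1  tau→4  [5 out]
  1: ∅  [STUCK]
  2: b→1  tau→3  [2 out]
  3: ∅  [STUCK]
  4: a→4  tau→5  [2 out]
  5: tau→2  [1 out]
trace reaching 1: tau

Answer: DEADLOCK at state 1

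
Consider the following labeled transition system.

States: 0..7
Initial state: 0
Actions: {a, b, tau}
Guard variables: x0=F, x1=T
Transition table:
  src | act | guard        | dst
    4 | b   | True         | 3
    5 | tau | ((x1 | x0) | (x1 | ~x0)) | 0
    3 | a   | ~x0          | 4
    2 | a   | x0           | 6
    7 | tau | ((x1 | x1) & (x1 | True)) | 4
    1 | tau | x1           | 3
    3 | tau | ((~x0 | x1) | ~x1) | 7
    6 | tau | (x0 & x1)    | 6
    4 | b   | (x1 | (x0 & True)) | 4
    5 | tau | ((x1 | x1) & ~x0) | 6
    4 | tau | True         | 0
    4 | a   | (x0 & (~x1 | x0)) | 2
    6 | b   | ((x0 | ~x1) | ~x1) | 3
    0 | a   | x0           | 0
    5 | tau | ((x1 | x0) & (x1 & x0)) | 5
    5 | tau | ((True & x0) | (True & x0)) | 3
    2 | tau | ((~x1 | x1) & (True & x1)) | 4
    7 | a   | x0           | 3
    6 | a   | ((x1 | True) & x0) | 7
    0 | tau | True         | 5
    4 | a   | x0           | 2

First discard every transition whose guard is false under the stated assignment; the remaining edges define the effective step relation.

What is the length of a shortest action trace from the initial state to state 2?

Layered search for 2:
  Layer 0: {0}
  Layer 1: {5}
  Layer 2: {6}
2 never appears.

Answer: UNREACHABLE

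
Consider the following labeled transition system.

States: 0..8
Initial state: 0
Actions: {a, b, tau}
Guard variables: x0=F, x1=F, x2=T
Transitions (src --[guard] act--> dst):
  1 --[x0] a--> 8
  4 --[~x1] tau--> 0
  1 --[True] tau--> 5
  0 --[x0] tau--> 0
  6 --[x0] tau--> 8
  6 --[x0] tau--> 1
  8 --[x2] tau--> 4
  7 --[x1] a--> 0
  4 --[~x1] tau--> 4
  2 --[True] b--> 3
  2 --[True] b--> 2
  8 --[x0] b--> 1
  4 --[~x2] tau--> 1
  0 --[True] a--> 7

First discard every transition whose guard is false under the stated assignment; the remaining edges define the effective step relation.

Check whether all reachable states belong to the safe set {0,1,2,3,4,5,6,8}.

Answer: INVARIANT VIOLATED at state 7

Working:
Safe = {0,1,2,3,4,5,6,8}
R = {0,7}
  0: safe
  7: outside
reach 7 via a — violates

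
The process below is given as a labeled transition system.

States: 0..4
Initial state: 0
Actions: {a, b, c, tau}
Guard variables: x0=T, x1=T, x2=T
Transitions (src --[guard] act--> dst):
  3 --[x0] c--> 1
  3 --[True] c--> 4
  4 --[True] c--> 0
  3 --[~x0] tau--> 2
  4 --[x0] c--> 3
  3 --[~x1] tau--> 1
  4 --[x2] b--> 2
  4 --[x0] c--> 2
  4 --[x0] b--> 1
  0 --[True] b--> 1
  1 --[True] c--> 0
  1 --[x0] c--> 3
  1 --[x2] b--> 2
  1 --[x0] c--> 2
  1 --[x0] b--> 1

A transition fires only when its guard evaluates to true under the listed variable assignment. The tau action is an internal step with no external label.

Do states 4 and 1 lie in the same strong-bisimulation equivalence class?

Bisimulation quotient by refinement:
  P[0] = {{0,1,2,3,4}}
  P[1] = {{0},{1,4},{2},{3}}
4 equivalence class(es) (converged in 2)
class of 4: {1,4}; class of 1: {1,4}

Answer: BISIMILAR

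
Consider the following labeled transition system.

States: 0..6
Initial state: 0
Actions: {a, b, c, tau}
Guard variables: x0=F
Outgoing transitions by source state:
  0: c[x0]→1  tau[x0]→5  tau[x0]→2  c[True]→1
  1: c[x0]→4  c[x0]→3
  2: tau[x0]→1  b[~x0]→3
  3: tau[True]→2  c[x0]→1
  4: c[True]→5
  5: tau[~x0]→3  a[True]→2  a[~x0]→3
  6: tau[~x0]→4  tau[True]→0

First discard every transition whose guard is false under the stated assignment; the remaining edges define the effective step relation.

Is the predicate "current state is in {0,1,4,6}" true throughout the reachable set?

Safe = {0,1,4,6}
Reach set: {0,1}
  0: ok
  1: ok

Answer: INVARIANT HOLDS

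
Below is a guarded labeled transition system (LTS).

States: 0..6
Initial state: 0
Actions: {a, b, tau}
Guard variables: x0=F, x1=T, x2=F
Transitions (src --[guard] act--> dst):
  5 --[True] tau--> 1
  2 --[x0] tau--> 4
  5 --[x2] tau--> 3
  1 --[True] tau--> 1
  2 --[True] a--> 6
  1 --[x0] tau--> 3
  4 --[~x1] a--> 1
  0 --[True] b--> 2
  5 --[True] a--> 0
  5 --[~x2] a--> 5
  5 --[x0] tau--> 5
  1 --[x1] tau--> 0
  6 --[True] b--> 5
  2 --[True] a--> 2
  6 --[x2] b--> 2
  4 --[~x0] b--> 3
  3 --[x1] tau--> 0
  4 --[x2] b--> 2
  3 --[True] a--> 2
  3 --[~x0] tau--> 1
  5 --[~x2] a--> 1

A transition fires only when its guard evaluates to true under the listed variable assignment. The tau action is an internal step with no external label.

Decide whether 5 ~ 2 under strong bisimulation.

Answer: NOT BISIMILAR

Analysis:
Compute ~ classes (split until stable):
  P[0] = {{0,1,2,3,4,5,6}}
  P[1] = {{0,4,6},{1},{2},{3,5}}
  P[2] = {{0},{1},{2},{3},{4,6},{5}}
  P[3] = {{0},{1},{2},{3},{4},{5},{6}}
7 equivalence class(es) (converged in 4)
5∈{5}, 2∈{2}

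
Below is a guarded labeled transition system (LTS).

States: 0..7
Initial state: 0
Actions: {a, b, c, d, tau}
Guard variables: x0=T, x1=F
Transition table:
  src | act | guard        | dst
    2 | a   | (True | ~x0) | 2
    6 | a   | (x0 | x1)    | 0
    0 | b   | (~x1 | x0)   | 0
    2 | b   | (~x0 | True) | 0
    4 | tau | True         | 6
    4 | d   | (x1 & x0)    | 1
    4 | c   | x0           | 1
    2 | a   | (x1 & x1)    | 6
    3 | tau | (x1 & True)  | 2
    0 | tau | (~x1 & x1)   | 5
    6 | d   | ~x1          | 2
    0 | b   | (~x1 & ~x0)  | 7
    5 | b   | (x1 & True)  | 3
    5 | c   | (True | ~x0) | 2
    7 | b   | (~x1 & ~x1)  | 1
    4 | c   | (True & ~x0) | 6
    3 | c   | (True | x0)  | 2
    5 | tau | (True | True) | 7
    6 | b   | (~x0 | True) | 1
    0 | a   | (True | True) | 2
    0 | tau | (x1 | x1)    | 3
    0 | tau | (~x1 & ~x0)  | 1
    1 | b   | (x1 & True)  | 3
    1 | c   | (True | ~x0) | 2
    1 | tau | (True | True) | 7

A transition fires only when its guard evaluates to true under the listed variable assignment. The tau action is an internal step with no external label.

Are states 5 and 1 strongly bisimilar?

Bisimulation quotient by refinement:
  π0 = {{0,1,2,3,4,5,6,7}}
  π1 = {{0,2},{1,4,5},{3},{6},{7}}
  π2 = {{0,2},{1,5},{3},{4},{6},{7}}
stable after 3 split(s): 6 block(s)
5∈{1,5}, 1∈{1,5}

Answer: BISIMILAR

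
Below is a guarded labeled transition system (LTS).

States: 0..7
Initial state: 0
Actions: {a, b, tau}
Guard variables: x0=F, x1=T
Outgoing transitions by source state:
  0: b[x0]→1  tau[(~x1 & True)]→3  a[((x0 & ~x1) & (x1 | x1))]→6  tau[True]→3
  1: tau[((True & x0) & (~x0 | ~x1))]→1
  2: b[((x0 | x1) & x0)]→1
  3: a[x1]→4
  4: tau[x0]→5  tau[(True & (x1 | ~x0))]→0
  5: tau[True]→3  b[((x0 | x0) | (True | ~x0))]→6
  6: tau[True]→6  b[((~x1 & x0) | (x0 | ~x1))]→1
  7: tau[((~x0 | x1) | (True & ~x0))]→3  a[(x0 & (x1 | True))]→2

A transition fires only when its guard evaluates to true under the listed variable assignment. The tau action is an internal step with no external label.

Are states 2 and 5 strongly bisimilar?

Refine partition for ~:
  P[0] = {{0,1,2,3,4,5,6,7}}
  P[1] = {{0,4,6,7},{1,2},{3},{5}}
  P[2] = {{0,7},{1,2},{3},{4,6},{5}}
  P[3] = {{0,7},{1,2},{3},{4},{5},{6}}
6 equivalence class(es) (converged in 4)
[2]={1,2}  [5]={5}

Answer: NOT BISIMILAR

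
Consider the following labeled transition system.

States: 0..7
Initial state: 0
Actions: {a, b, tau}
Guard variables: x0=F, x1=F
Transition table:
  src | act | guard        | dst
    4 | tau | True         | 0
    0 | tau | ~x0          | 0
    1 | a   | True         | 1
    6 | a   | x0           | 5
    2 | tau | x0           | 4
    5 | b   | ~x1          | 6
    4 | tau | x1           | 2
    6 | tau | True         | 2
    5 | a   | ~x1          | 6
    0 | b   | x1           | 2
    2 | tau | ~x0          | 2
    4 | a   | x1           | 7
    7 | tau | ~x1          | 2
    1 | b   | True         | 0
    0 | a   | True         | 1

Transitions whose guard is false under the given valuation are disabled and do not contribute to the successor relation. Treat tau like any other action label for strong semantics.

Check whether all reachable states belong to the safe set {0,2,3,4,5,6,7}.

Safe = {0,2,3,4,5,6,7}
Reachable = {0,1}
  0: safe
  1: outside
witness against invariant: a → 1

Answer: INVARIANT VIOLATED at state 1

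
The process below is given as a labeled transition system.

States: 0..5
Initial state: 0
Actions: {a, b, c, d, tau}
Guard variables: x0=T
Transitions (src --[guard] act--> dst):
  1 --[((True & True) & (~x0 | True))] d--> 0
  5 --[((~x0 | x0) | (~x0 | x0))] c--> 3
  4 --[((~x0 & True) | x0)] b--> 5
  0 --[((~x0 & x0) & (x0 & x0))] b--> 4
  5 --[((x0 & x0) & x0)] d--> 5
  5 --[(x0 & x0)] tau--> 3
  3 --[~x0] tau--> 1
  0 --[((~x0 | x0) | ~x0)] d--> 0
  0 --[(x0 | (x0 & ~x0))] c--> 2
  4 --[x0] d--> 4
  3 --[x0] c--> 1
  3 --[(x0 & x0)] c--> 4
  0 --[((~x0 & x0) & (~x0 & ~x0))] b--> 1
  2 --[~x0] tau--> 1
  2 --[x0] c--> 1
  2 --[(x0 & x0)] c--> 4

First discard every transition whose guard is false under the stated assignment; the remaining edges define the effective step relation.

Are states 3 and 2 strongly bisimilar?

Bisimulation quotient by refinement:
  P[0] = {{0,1,2,3,4,5}}
  P[1] = {{0},{1},{2,3},{4},{5}}
Fixed point at round 2; 5 class(es).
3∈{2,3}, 2∈{2,3}

Answer: BISIMILAR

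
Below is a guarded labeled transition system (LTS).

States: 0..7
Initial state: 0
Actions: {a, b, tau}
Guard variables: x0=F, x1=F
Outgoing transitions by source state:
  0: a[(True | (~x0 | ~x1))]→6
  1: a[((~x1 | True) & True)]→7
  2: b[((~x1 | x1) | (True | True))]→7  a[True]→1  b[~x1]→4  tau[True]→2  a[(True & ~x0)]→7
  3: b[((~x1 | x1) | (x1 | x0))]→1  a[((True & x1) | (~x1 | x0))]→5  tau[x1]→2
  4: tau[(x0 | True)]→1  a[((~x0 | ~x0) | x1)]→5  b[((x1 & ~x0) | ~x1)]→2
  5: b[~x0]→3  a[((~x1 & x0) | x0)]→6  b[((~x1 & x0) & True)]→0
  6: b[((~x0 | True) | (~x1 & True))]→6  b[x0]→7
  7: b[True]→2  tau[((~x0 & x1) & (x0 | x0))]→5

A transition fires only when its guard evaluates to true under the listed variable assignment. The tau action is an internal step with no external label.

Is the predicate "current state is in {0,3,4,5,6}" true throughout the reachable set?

Answer: INVARIANT HOLDS

Analysis:
Inv-set: {0,3,4,5,6}
Reachable = {0,6}
  0: ok
  6: ok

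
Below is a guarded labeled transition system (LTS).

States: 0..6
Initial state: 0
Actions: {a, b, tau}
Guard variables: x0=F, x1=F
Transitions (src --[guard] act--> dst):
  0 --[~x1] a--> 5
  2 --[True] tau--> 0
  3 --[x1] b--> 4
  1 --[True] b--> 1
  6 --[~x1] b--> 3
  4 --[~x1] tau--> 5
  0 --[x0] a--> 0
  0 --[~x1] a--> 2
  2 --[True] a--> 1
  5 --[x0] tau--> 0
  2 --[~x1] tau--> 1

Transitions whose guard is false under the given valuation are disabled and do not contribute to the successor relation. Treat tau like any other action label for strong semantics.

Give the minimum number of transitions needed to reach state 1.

Answer: 2

Working:
Layered search for 1:
  Layer 0: {0}
  Layer 1: {2,5}
  Layer 2: {1}
depth(1)=2, e.g. a·a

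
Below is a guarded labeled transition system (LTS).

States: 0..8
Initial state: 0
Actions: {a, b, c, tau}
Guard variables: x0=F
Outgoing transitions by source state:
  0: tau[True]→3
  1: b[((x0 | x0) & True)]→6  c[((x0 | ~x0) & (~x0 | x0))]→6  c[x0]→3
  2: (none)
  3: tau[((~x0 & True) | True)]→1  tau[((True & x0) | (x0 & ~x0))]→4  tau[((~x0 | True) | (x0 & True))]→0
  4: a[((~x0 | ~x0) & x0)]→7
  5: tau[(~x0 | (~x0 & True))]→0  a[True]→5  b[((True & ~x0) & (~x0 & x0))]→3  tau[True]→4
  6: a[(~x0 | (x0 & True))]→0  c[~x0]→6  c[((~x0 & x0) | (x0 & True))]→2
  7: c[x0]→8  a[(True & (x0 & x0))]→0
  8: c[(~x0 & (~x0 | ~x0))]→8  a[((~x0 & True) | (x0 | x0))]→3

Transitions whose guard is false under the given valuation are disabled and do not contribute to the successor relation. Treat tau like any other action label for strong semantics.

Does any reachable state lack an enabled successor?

Reach set: {0,1,3,6}
  0: tau→3  [1 exit(s)]
  1: c→6  [1 exit(s)]
  3: tau→0  tau→1  [2 exit(s)]
  6: a→0  c→6  [2 exit(s)]

Answer: DEADLOCK-FREE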